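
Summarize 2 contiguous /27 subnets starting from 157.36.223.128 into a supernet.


Original prefix: /27
Number of subnets: 2 = 2^1
New prefix = 27 - 1 = 26
Supernet: 157.36.223.128/26


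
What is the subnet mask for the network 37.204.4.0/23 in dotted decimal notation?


/23 means 23 network bits, 9 host bits
Binary: 11111111111111111111111000000000
Mask: 255.255.254.0


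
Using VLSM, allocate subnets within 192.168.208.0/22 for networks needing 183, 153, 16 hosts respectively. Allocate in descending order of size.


183 hosts -> /24 (254 usable): 192.168.208.0/24
153 hosts -> /24 (254 usable): 192.168.209.0/24
16 hosts -> /27 (30 usable): 192.168.210.0/27
Allocation: 192.168.208.0/24 (183 hosts, 254 usable); 192.168.209.0/24 (153 hosts, 254 usable); 192.168.210.0/27 (16 hosts, 30 usable)


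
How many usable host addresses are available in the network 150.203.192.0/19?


Host bits = 32 - 19 = 13
Total addresses = 2^13 = 8192
Usable = total - 2 (network and broadcast)
Usable hosts: 8190


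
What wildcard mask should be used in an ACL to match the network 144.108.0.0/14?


Subnet mask: 255.252.0.0
Wildcard = 255.255.255.255 - subnet mask
255 - 255 = 0
255 - 252 = 3
255 - 0 = 255
255 - 0 = 255
Wildcard: 0.3.255.255


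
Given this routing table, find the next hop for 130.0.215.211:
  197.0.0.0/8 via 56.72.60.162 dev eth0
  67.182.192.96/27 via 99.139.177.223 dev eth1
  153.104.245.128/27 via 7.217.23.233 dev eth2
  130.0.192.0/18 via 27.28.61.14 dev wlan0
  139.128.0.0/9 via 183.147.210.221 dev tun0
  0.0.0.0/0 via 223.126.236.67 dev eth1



Longest prefix match for 130.0.215.211:
  /8 197.0.0.0: no
  /27 67.182.192.96: no
  /27 153.104.245.128: no
  /18 130.0.192.0: MATCH
  /9 139.128.0.0: no
  /0 0.0.0.0: MATCH
Selected: next-hop 27.28.61.14 via wlan0 (matched /18)


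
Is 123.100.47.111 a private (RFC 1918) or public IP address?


RFC 1918 private ranges:
  10.0.0.0/8 (10.0.0.0 - 10.255.255.255)
  172.16.0.0/12 (172.16.0.0 - 172.31.255.255)
  192.168.0.0/16 (192.168.0.0 - 192.168.255.255)
Public (not in any RFC 1918 range)


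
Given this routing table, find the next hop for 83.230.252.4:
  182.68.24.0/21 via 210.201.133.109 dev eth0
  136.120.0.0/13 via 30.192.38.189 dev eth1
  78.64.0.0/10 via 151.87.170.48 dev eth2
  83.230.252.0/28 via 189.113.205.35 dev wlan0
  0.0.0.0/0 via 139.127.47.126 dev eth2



Longest prefix match for 83.230.252.4:
  /21 182.68.24.0: no
  /13 136.120.0.0: no
  /10 78.64.0.0: no
  /28 83.230.252.0: MATCH
  /0 0.0.0.0: MATCH
Selected: next-hop 189.113.205.35 via wlan0 (matched /28)


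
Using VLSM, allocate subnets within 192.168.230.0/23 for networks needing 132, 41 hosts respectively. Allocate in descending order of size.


132 hosts -> /24 (254 usable): 192.168.230.0/24
41 hosts -> /26 (62 usable): 192.168.231.0/26
Allocation: 192.168.230.0/24 (132 hosts, 254 usable); 192.168.231.0/26 (41 hosts, 62 usable)


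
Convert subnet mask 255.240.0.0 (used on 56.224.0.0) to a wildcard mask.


Subnet mask: 255.240.0.0
Wildcard = 255.255.255.255 - subnet mask
255 - 255 = 0
255 - 240 = 15
255 - 0 = 255
255 - 0 = 255
Wildcard: 0.15.255.255


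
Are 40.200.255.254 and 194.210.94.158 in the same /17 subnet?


Mask: 255.255.128.0
40.200.255.254 AND mask = 40.200.128.0
194.210.94.158 AND mask = 194.210.0.0
No, different subnets (40.200.128.0 vs 194.210.0.0)


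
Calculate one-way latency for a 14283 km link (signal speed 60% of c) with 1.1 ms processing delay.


Speed = 0.6 * 3e5 km/s = 180000 km/s
Propagation delay = 14283 / 180000 = 0.0794 s = 79.35 ms
Processing delay = 1.1 ms
Total one-way latency = 80.45 ms


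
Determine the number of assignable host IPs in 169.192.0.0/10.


Host bits = 32 - 10 = 22
Total addresses = 2^22 = 4194304
Usable = total - 2 (network and broadcast)
Usable hosts: 4194302


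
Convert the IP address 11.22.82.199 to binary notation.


11 = 00001011
22 = 00010110
82 = 01010010
199 = 11000111
Binary: 00001011.00010110.01010010.11000111


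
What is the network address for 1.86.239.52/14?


IP:   00000001.01010110.11101111.00110100
Mask: 11111111.11111100.00000000.00000000
AND operation:
Net:  00000001.01010100.00000000.00000000
Network: 1.84.0.0/14


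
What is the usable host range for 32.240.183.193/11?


Network: 32.224.0.0
Broadcast: 32.255.255.255
First usable = network + 1
Last usable = broadcast - 1
Range: 32.224.0.1 to 32.255.255.254


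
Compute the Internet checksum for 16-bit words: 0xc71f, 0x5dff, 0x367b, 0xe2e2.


Sum all words (with carry folding):
+ 0xc71f = 0xc71f
+ 0x5dff = 0x251f
+ 0x367b = 0x5b9a
+ 0xe2e2 = 0x3e7d
One's complement: ~0x3e7d
Checksum = 0xc182


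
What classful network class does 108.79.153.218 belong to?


First octet: 108
Binary: 01101100
0xxxxxxx -> Class A (1-126)
Class A, default mask 255.0.0.0 (/8)


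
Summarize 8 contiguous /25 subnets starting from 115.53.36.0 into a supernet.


Original prefix: /25
Number of subnets: 8 = 2^3
New prefix = 25 - 3 = 22
Supernet: 115.53.36.0/22


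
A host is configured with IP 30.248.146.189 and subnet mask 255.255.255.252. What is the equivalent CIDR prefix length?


Binary: 11111111.11111111.11111111.11111100
Count leading 1s
Prefix: /30


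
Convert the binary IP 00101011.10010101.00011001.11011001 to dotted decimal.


00101011 = 43
10010101 = 149
00011001 = 25
11011001 = 217
IP: 43.149.25.217


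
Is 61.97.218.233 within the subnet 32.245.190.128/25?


Subnet network: 32.245.190.128
Test IP AND mask: 61.97.218.128
No, 61.97.218.233 is not in 32.245.190.128/25


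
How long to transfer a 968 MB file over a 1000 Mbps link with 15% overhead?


Effective throughput = 1000 * (1 - 15/100) = 850 Mbps
File size in Mb = 968 * 8 = 7744 Mb
Time = 7744 / 850
Time = 9.1106 seconds


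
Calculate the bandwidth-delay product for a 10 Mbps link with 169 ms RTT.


BDP = bandwidth * RTT
= 10 Mbps * 169 ms
= 10 * 1e6 * 169 / 1000 bits
= 1690000 bits
= 211250 bytes
= 206.2988 KB
BDP = 1690000 bits (211250 bytes)


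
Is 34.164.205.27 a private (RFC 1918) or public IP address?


RFC 1918 private ranges:
  10.0.0.0/8 (10.0.0.0 - 10.255.255.255)
  172.16.0.0/12 (172.16.0.0 - 172.31.255.255)
  192.168.0.0/16 (192.168.0.0 - 192.168.255.255)
Public (not in any RFC 1918 range)


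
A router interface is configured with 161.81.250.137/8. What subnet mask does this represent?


/8 means 8 network bits, 24 host bits
Binary: 11111111000000000000000000000000
Mask: 255.0.0.0


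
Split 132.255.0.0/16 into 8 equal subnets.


New prefix = 16 + 3 = 19
Each subnet has 8192 addresses
  132.255.0.0/19
  132.255.32.0/19
  132.255.64.0/19
  132.255.96.0/19
  132.255.128.0/19
  132.255.160.0/19
  132.255.192.0/19
  132.255.224.0/19
Subnets: 132.255.0.0/19, 132.255.32.0/19, 132.255.64.0/19, 132.255.96.0/19, 132.255.128.0/19, 132.255.160.0/19, 132.255.192.0/19, 132.255.224.0/19


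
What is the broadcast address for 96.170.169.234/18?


Network: 96.170.128.0/18
Host bits = 14
Set all host bits to 1:
Broadcast: 96.170.191.255


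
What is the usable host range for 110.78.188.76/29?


Network: 110.78.188.72
Broadcast: 110.78.188.79
First usable = network + 1
Last usable = broadcast - 1
Range: 110.78.188.73 to 110.78.188.78


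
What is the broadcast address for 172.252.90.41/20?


Network: 172.252.80.0/20
Host bits = 12
Set all host bits to 1:
Broadcast: 172.252.95.255


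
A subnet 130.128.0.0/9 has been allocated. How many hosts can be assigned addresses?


Host bits = 32 - 9 = 23
Total addresses = 2^23 = 8388608
Usable = total - 2 (network and broadcast)
Usable hosts: 8388606


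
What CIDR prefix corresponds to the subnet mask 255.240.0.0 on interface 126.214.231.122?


Binary: 11111111.11110000.00000000.00000000
Count leading 1s
Prefix: /12


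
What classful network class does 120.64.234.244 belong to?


First octet: 120
Binary: 01111000
0xxxxxxx -> Class A (1-126)
Class A, default mask 255.0.0.0 (/8)


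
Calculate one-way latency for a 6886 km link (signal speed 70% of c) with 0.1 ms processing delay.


Speed = 0.7 * 3e5 km/s = 210000 km/s
Propagation delay = 6886 / 210000 = 0.0328 s = 32.7905 ms
Processing delay = 0.1 ms
Total one-way latency = 32.8905 ms


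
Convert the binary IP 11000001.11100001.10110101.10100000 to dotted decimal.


11000001 = 193
11100001 = 225
10110101 = 181
10100000 = 160
IP: 193.225.181.160


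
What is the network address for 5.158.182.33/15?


IP:   00000101.10011110.10110110.00100001
Mask: 11111111.11111110.00000000.00000000
AND operation:
Net:  00000101.10011110.00000000.00000000
Network: 5.158.0.0/15


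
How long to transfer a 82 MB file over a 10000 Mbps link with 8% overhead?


Effective throughput = 10000 * (1 - 8/100) = 9200 Mbps
File size in Mb = 82 * 8 = 656 Mb
Time = 656 / 9200
Time = 0.0713 seconds


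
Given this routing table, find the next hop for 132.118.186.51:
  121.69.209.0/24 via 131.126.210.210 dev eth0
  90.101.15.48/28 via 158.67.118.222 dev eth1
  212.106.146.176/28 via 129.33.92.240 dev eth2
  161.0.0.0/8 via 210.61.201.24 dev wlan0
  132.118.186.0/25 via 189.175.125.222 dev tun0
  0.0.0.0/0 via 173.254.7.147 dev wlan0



Longest prefix match for 132.118.186.51:
  /24 121.69.209.0: no
  /28 90.101.15.48: no
  /28 212.106.146.176: no
  /8 161.0.0.0: no
  /25 132.118.186.0: MATCH
  /0 0.0.0.0: MATCH
Selected: next-hop 189.175.125.222 via tun0 (matched /25)


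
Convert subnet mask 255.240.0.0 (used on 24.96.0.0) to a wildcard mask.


Subnet mask: 255.240.0.0
Wildcard = 255.255.255.255 - subnet mask
255 - 255 = 0
255 - 240 = 15
255 - 0 = 255
255 - 0 = 255
Wildcard: 0.15.255.255


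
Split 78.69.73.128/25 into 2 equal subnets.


New prefix = 25 + 1 = 26
Each subnet has 64 addresses
  78.69.73.128/26
  78.69.73.192/26
Subnets: 78.69.73.128/26, 78.69.73.192/26


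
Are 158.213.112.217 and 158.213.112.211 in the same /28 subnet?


Mask: 255.255.255.240
158.213.112.217 AND mask = 158.213.112.208
158.213.112.211 AND mask = 158.213.112.208
Yes, same subnet (158.213.112.208)


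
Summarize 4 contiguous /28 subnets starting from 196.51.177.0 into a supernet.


Original prefix: /28
Number of subnets: 4 = 2^2
New prefix = 28 - 2 = 26
Supernet: 196.51.177.0/26


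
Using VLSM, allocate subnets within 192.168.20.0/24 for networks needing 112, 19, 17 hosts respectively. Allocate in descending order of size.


112 hosts -> /25 (126 usable): 192.168.20.0/25
19 hosts -> /27 (30 usable): 192.168.20.128/27
17 hosts -> /27 (30 usable): 192.168.20.160/27
Allocation: 192.168.20.0/25 (112 hosts, 126 usable); 192.168.20.128/27 (19 hosts, 30 usable); 192.168.20.160/27 (17 hosts, 30 usable)


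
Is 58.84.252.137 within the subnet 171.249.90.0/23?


Subnet network: 171.249.90.0
Test IP AND mask: 58.84.252.0
No, 58.84.252.137 is not in 171.249.90.0/23


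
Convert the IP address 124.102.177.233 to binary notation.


124 = 01111100
102 = 01100110
177 = 10110001
233 = 11101001
Binary: 01111100.01100110.10110001.11101001


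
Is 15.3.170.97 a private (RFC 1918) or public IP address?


RFC 1918 private ranges:
  10.0.0.0/8 (10.0.0.0 - 10.255.255.255)
  172.16.0.0/12 (172.16.0.0 - 172.31.255.255)
  192.168.0.0/16 (192.168.0.0 - 192.168.255.255)
Public (not in any RFC 1918 range)


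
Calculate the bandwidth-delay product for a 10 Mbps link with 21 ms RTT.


BDP = bandwidth * RTT
= 10 Mbps * 21 ms
= 10 * 1e6 * 21 / 1000 bits
= 210000 bits
= 26250 bytes
= 25.6348 KB
BDP = 210000 bits (26250 bytes)


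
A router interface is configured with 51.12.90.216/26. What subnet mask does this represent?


/26 means 26 network bits, 6 host bits
Binary: 11111111111111111111111111000000
Mask: 255.255.255.192


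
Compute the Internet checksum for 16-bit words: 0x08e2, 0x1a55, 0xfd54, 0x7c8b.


Sum all words (with carry folding):
+ 0x08e2 = 0x08e2
+ 0x1a55 = 0x2337
+ 0xfd54 = 0x208c
+ 0x7c8b = 0x9d17
One's complement: ~0x9d17
Checksum = 0x62e8


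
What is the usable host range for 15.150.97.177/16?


Network: 15.150.0.0
Broadcast: 15.150.255.255
First usable = network + 1
Last usable = broadcast - 1
Range: 15.150.0.1 to 15.150.255.254


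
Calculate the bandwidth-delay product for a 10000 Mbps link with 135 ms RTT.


BDP = bandwidth * RTT
= 10000 Mbps * 135 ms
= 10000 * 1e6 * 135 / 1000 bits
= 1350000000 bits
= 168750000 bytes
= 164794.9219 KB
BDP = 1350000000 bits (168750000 bytes)


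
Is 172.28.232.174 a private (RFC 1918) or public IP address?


RFC 1918 private ranges:
  10.0.0.0/8 (10.0.0.0 - 10.255.255.255)
  172.16.0.0/12 (172.16.0.0 - 172.31.255.255)
  192.168.0.0/16 (192.168.0.0 - 192.168.255.255)
Private (in 172.16.0.0/12)


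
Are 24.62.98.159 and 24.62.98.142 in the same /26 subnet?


Mask: 255.255.255.192
24.62.98.159 AND mask = 24.62.98.128
24.62.98.142 AND mask = 24.62.98.128
Yes, same subnet (24.62.98.128)


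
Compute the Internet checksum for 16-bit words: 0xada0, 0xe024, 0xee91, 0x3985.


Sum all words (with carry folding):
+ 0xada0 = 0xada0
+ 0xe024 = 0x8dc5
+ 0xee91 = 0x7c57
+ 0x3985 = 0xb5dc
One's complement: ~0xb5dc
Checksum = 0x4a23


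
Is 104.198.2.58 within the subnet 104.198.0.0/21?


Subnet network: 104.198.0.0
Test IP AND mask: 104.198.0.0
Yes, 104.198.2.58 is in 104.198.0.0/21


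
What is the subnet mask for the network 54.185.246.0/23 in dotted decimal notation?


/23 means 23 network bits, 9 host bits
Binary: 11111111111111111111111000000000
Mask: 255.255.254.0


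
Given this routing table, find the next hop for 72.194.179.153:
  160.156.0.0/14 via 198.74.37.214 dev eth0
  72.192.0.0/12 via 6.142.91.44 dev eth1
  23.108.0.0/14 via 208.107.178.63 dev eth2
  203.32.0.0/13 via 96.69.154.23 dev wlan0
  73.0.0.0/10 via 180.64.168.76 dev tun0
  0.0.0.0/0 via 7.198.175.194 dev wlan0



Longest prefix match for 72.194.179.153:
  /14 160.156.0.0: no
  /12 72.192.0.0: MATCH
  /14 23.108.0.0: no
  /13 203.32.0.0: no
  /10 73.0.0.0: no
  /0 0.0.0.0: MATCH
Selected: next-hop 6.142.91.44 via eth1 (matched /12)


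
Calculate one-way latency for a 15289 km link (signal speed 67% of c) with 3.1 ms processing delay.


Speed = 0.67 * 3e5 km/s = 201000 km/s
Propagation delay = 15289 / 201000 = 0.0761 s = 76.0647 ms
Processing delay = 3.1 ms
Total one-way latency = 79.1647 ms


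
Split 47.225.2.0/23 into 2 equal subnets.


New prefix = 23 + 1 = 24
Each subnet has 256 addresses
  47.225.2.0/24
  47.225.3.0/24
Subnets: 47.225.2.0/24, 47.225.3.0/24


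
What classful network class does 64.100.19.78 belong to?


First octet: 64
Binary: 01000000
0xxxxxxx -> Class A (1-126)
Class A, default mask 255.0.0.0 (/8)


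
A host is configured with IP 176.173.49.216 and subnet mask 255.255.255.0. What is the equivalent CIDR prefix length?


Binary: 11111111.11111111.11111111.00000000
Count leading 1s
Prefix: /24


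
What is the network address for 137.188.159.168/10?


IP:   10001001.10111100.10011111.10101000
Mask: 11111111.11000000.00000000.00000000
AND operation:
Net:  10001001.10000000.00000000.00000000
Network: 137.128.0.0/10


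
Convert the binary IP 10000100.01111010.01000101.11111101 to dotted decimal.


10000100 = 132
01111010 = 122
01000101 = 69
11111101 = 253
IP: 132.122.69.253


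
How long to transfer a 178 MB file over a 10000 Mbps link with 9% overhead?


Effective throughput = 10000 * (1 - 9/100) = 9100 Mbps
File size in Mb = 178 * 8 = 1424 Mb
Time = 1424 / 9100
Time = 0.1565 seconds


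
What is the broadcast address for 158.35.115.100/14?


Network: 158.32.0.0/14
Host bits = 18
Set all host bits to 1:
Broadcast: 158.35.255.255


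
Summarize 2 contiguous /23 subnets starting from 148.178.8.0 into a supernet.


Original prefix: /23
Number of subnets: 2 = 2^1
New prefix = 23 - 1 = 22
Supernet: 148.178.8.0/22


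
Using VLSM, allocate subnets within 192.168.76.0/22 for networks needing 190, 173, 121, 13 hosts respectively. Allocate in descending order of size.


190 hosts -> /24 (254 usable): 192.168.76.0/24
173 hosts -> /24 (254 usable): 192.168.77.0/24
121 hosts -> /25 (126 usable): 192.168.78.0/25
13 hosts -> /28 (14 usable): 192.168.78.128/28
Allocation: 192.168.76.0/24 (190 hosts, 254 usable); 192.168.77.0/24 (173 hosts, 254 usable); 192.168.78.0/25 (121 hosts, 126 usable); 192.168.78.128/28 (13 hosts, 14 usable)


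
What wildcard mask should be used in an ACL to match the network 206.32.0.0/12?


Subnet mask: 255.240.0.0
Wildcard = 255.255.255.255 - subnet mask
255 - 255 = 0
255 - 240 = 15
255 - 0 = 255
255 - 0 = 255
Wildcard: 0.15.255.255


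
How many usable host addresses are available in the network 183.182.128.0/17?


Host bits = 32 - 17 = 15
Total addresses = 2^15 = 32768
Usable = total - 2 (network and broadcast)
Usable hosts: 32766


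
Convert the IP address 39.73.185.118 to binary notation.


39 = 00100111
73 = 01001001
185 = 10111001
118 = 01110110
Binary: 00100111.01001001.10111001.01110110


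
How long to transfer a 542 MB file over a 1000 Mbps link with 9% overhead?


Effective throughput = 1000 * (1 - 9/100) = 910 Mbps
File size in Mb = 542 * 8 = 4336 Mb
Time = 4336 / 910
Time = 4.7648 seconds


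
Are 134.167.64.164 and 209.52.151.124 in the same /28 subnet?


Mask: 255.255.255.240
134.167.64.164 AND mask = 134.167.64.160
209.52.151.124 AND mask = 209.52.151.112
No, different subnets (134.167.64.160 vs 209.52.151.112)


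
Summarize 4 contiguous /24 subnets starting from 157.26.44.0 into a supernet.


Original prefix: /24
Number of subnets: 4 = 2^2
New prefix = 24 - 2 = 22
Supernet: 157.26.44.0/22


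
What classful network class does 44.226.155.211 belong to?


First octet: 44
Binary: 00101100
0xxxxxxx -> Class A (1-126)
Class A, default mask 255.0.0.0 (/8)


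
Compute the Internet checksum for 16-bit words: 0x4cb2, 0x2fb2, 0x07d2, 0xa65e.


Sum all words (with carry folding):
+ 0x4cb2 = 0x4cb2
+ 0x2fb2 = 0x7c64
+ 0x07d2 = 0x8436
+ 0xa65e = 0x2a95
One's complement: ~0x2a95
Checksum = 0xd56a


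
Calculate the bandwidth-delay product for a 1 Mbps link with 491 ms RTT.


BDP = bandwidth * RTT
= 1 Mbps * 491 ms
= 1 * 1e6 * 491 / 1000 bits
= 491000 bits
= 61375 bytes
= 59.9365 KB
BDP = 491000 bits (61375 bytes)


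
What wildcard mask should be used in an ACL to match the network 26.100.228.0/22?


Subnet mask: 255.255.252.0
Wildcard = 255.255.255.255 - subnet mask
255 - 255 = 0
255 - 255 = 0
255 - 252 = 3
255 - 0 = 255
Wildcard: 0.0.3.255


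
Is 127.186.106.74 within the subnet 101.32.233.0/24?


Subnet network: 101.32.233.0
Test IP AND mask: 127.186.106.0
No, 127.186.106.74 is not in 101.32.233.0/24


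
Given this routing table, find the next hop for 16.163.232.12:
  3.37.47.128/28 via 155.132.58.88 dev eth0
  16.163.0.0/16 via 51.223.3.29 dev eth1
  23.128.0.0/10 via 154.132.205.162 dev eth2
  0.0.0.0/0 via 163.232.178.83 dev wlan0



Longest prefix match for 16.163.232.12:
  /28 3.37.47.128: no
  /16 16.163.0.0: MATCH
  /10 23.128.0.0: no
  /0 0.0.0.0: MATCH
Selected: next-hop 51.223.3.29 via eth1 (matched /16)


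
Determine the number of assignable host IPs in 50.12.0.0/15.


Host bits = 32 - 15 = 17
Total addresses = 2^17 = 131072
Usable = total - 2 (network and broadcast)
Usable hosts: 131070


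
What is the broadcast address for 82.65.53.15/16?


Network: 82.65.0.0/16
Host bits = 16
Set all host bits to 1:
Broadcast: 82.65.255.255


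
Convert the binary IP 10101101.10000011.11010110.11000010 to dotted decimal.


10101101 = 173
10000011 = 131
11010110 = 214
11000010 = 194
IP: 173.131.214.194


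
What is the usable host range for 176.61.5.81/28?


Network: 176.61.5.80
Broadcast: 176.61.5.95
First usable = network + 1
Last usable = broadcast - 1
Range: 176.61.5.81 to 176.61.5.94


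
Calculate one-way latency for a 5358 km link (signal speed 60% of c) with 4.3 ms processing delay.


Speed = 0.6 * 3e5 km/s = 180000 km/s
Propagation delay = 5358 / 180000 = 0.0298 s = 29.7667 ms
Processing delay = 4.3 ms
Total one-way latency = 34.0667 ms


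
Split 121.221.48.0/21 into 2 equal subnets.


New prefix = 21 + 1 = 22
Each subnet has 1024 addresses
  121.221.48.0/22
  121.221.52.0/22
Subnets: 121.221.48.0/22, 121.221.52.0/22


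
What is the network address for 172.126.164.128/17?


IP:   10101100.01111110.10100100.10000000
Mask: 11111111.11111111.10000000.00000000
AND operation:
Net:  10101100.01111110.10000000.00000000
Network: 172.126.128.0/17


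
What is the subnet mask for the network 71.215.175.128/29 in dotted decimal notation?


/29 means 29 network bits, 3 host bits
Binary: 11111111111111111111111111111000
Mask: 255.255.255.248


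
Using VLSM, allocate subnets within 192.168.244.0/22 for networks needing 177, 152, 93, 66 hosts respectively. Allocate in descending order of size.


177 hosts -> /24 (254 usable): 192.168.244.0/24
152 hosts -> /24 (254 usable): 192.168.245.0/24
93 hosts -> /25 (126 usable): 192.168.246.0/25
66 hosts -> /25 (126 usable): 192.168.246.128/25
Allocation: 192.168.244.0/24 (177 hosts, 254 usable); 192.168.245.0/24 (152 hosts, 254 usable); 192.168.246.0/25 (93 hosts, 126 usable); 192.168.246.128/25 (66 hosts, 126 usable)


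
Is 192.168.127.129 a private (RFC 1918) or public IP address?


RFC 1918 private ranges:
  10.0.0.0/8 (10.0.0.0 - 10.255.255.255)
  172.16.0.0/12 (172.16.0.0 - 172.31.255.255)
  192.168.0.0/16 (192.168.0.0 - 192.168.255.255)
Private (in 192.168.0.0/16)


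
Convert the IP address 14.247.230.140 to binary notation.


14 = 00001110
247 = 11110111
230 = 11100110
140 = 10001100
Binary: 00001110.11110111.11100110.10001100


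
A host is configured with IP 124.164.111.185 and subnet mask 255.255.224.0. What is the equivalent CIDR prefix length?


Binary: 11111111.11111111.11100000.00000000
Count leading 1s
Prefix: /19


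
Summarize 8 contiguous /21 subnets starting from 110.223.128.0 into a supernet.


Original prefix: /21
Number of subnets: 8 = 2^3
New prefix = 21 - 3 = 18
Supernet: 110.223.128.0/18


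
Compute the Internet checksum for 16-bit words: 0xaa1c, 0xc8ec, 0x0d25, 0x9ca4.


Sum all words (with carry folding):
+ 0xaa1c = 0xaa1c
+ 0xc8ec = 0x7309
+ 0x0d25 = 0x802e
+ 0x9ca4 = 0x1cd3
One's complement: ~0x1cd3
Checksum = 0xe32c


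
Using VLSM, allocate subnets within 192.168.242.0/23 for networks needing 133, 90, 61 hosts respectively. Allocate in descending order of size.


133 hosts -> /24 (254 usable): 192.168.242.0/24
90 hosts -> /25 (126 usable): 192.168.243.0/25
61 hosts -> /26 (62 usable): 192.168.243.128/26
Allocation: 192.168.242.0/24 (133 hosts, 254 usable); 192.168.243.0/25 (90 hosts, 126 usable); 192.168.243.128/26 (61 hosts, 62 usable)


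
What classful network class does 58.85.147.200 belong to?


First octet: 58
Binary: 00111010
0xxxxxxx -> Class A (1-126)
Class A, default mask 255.0.0.0 (/8)


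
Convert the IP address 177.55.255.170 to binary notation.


177 = 10110001
55 = 00110111
255 = 11111111
170 = 10101010
Binary: 10110001.00110111.11111111.10101010


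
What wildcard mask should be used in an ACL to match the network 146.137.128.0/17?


Subnet mask: 255.255.128.0
Wildcard = 255.255.255.255 - subnet mask
255 - 255 = 0
255 - 255 = 0
255 - 128 = 127
255 - 0 = 255
Wildcard: 0.0.127.255


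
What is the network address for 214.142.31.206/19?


IP:   11010110.10001110.00011111.11001110
Mask: 11111111.11111111.11100000.00000000
AND operation:
Net:  11010110.10001110.00000000.00000000
Network: 214.142.0.0/19


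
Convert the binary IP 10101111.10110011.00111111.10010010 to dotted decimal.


10101111 = 175
10110011 = 179
00111111 = 63
10010010 = 146
IP: 175.179.63.146


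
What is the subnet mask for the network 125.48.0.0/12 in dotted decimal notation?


/12 means 12 network bits, 20 host bits
Binary: 11111111111100000000000000000000
Mask: 255.240.0.0


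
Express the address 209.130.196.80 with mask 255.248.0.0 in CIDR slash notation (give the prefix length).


Binary: 11111111.11111000.00000000.00000000
Count leading 1s
Prefix: /13


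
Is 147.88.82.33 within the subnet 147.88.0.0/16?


Subnet network: 147.88.0.0
Test IP AND mask: 147.88.0.0
Yes, 147.88.82.33 is in 147.88.0.0/16


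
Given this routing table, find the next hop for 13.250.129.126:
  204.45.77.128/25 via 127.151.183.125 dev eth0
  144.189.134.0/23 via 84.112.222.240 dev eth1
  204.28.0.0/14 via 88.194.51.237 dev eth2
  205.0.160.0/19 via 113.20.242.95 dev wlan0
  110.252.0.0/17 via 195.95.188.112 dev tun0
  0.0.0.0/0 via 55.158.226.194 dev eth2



Longest prefix match for 13.250.129.126:
  /25 204.45.77.128: no
  /23 144.189.134.0: no
  /14 204.28.0.0: no
  /19 205.0.160.0: no
  /17 110.252.0.0: no
  /0 0.0.0.0: MATCH
Selected: next-hop 55.158.226.194 via eth2 (matched /0)


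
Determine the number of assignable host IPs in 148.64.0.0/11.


Host bits = 32 - 11 = 21
Total addresses = 2^21 = 2097152
Usable = total - 2 (network and broadcast)
Usable hosts: 2097150


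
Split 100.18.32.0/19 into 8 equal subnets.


New prefix = 19 + 3 = 22
Each subnet has 1024 addresses
  100.18.32.0/22
  100.18.36.0/22
  100.18.40.0/22
  100.18.44.0/22
  100.18.48.0/22
  100.18.52.0/22
  100.18.56.0/22
  100.18.60.0/22
Subnets: 100.18.32.0/22, 100.18.36.0/22, 100.18.40.0/22, 100.18.44.0/22, 100.18.48.0/22, 100.18.52.0/22, 100.18.56.0/22, 100.18.60.0/22


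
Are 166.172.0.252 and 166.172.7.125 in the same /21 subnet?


Mask: 255.255.248.0
166.172.0.252 AND mask = 166.172.0.0
166.172.7.125 AND mask = 166.172.0.0
Yes, same subnet (166.172.0.0)


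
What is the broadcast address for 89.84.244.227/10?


Network: 89.64.0.0/10
Host bits = 22
Set all host bits to 1:
Broadcast: 89.127.255.255


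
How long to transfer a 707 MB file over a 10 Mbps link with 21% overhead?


Effective throughput = 10 * (1 - 21/100) = 7.9 Mbps
File size in Mb = 707 * 8 = 5656 Mb
Time = 5656 / 7.9
Time = 715.9494 seconds


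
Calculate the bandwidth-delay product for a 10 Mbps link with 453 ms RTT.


BDP = bandwidth * RTT
= 10 Mbps * 453 ms
= 10 * 1e6 * 453 / 1000 bits
= 4530000 bits
= 566250 bytes
= 552.9785 KB
BDP = 4530000 bits (566250 bytes)


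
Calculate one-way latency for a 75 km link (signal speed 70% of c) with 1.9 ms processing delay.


Speed = 0.7 * 3e5 km/s = 210000 km/s
Propagation delay = 75 / 210000 = 0.0004 s = 0.3571 ms
Processing delay = 1.9 ms
Total one-way latency = 2.2571 ms


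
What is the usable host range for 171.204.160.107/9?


Network: 171.128.0.0
Broadcast: 171.255.255.255
First usable = network + 1
Last usable = broadcast - 1
Range: 171.128.0.1 to 171.255.255.254


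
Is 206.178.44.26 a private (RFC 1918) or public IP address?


RFC 1918 private ranges:
  10.0.0.0/8 (10.0.0.0 - 10.255.255.255)
  172.16.0.0/12 (172.16.0.0 - 172.31.255.255)
  192.168.0.0/16 (192.168.0.0 - 192.168.255.255)
Public (not in any RFC 1918 range)


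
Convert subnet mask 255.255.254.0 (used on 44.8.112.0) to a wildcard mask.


Subnet mask: 255.255.254.0
Wildcard = 255.255.255.255 - subnet mask
255 - 255 = 0
255 - 255 = 0
255 - 254 = 1
255 - 0 = 255
Wildcard: 0.0.1.255


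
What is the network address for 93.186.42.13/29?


IP:   01011101.10111010.00101010.00001101
Mask: 11111111.11111111.11111111.11111000
AND operation:
Net:  01011101.10111010.00101010.00001000
Network: 93.186.42.8/29


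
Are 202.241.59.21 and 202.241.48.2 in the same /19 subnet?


Mask: 255.255.224.0
202.241.59.21 AND mask = 202.241.32.0
202.241.48.2 AND mask = 202.241.32.0
Yes, same subnet (202.241.32.0)


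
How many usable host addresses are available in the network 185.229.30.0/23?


Host bits = 32 - 23 = 9
Total addresses = 2^9 = 512
Usable = total - 2 (network and broadcast)
Usable hosts: 510


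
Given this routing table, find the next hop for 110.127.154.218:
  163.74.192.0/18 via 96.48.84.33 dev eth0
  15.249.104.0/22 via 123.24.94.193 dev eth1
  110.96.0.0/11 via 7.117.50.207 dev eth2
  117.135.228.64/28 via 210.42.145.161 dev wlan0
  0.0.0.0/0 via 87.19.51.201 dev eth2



Longest prefix match for 110.127.154.218:
  /18 163.74.192.0: no
  /22 15.249.104.0: no
  /11 110.96.0.0: MATCH
  /28 117.135.228.64: no
  /0 0.0.0.0: MATCH
Selected: next-hop 7.117.50.207 via eth2 (matched /11)


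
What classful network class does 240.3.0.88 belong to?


First octet: 240
Binary: 11110000
1111xxxx -> Class E (240-255)
Class E (reserved), default mask N/A


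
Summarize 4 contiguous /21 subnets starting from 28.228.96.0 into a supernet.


Original prefix: /21
Number of subnets: 4 = 2^2
New prefix = 21 - 2 = 19
Supernet: 28.228.96.0/19


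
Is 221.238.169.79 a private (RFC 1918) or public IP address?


RFC 1918 private ranges:
  10.0.0.0/8 (10.0.0.0 - 10.255.255.255)
  172.16.0.0/12 (172.16.0.0 - 172.31.255.255)
  192.168.0.0/16 (192.168.0.0 - 192.168.255.255)
Public (not in any RFC 1918 range)


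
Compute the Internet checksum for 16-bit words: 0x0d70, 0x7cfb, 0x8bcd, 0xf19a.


Sum all words (with carry folding):
+ 0x0d70 = 0x0d70
+ 0x7cfb = 0x8a6b
+ 0x8bcd = 0x1639
+ 0xf19a = 0x07d4
One's complement: ~0x07d4
Checksum = 0xf82b


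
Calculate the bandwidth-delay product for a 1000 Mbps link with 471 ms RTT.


BDP = bandwidth * RTT
= 1000 Mbps * 471 ms
= 1000 * 1e6 * 471 / 1000 bits
= 471000000 bits
= 58875000 bytes
= 57495.1172 KB
BDP = 471000000 bits (58875000 bytes)


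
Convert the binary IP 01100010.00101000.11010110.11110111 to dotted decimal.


01100010 = 98
00101000 = 40
11010110 = 214
11110111 = 247
IP: 98.40.214.247


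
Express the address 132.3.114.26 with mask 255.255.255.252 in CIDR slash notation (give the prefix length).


Binary: 11111111.11111111.11111111.11111100
Count leading 1s
Prefix: /30


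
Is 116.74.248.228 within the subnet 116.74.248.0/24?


Subnet network: 116.74.248.0
Test IP AND mask: 116.74.248.0
Yes, 116.74.248.228 is in 116.74.248.0/24


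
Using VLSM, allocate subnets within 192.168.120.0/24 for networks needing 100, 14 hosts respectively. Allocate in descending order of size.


100 hosts -> /25 (126 usable): 192.168.120.0/25
14 hosts -> /28 (14 usable): 192.168.120.128/28
Allocation: 192.168.120.0/25 (100 hosts, 126 usable); 192.168.120.128/28 (14 hosts, 14 usable)


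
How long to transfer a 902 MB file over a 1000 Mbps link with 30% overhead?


Effective throughput = 1000 * (1 - 30/100) = 700 Mbps
File size in Mb = 902 * 8 = 7216 Mb
Time = 7216 / 700
Time = 10.3086 seconds


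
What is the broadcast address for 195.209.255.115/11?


Network: 195.192.0.0/11
Host bits = 21
Set all host bits to 1:
Broadcast: 195.223.255.255


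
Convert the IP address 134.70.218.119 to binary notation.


134 = 10000110
70 = 01000110
218 = 11011010
119 = 01110111
Binary: 10000110.01000110.11011010.01110111


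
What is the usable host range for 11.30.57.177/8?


Network: 11.0.0.0
Broadcast: 11.255.255.255
First usable = network + 1
Last usable = broadcast - 1
Range: 11.0.0.1 to 11.255.255.254


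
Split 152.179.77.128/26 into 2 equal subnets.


New prefix = 26 + 1 = 27
Each subnet has 32 addresses
  152.179.77.128/27
  152.179.77.160/27
Subnets: 152.179.77.128/27, 152.179.77.160/27


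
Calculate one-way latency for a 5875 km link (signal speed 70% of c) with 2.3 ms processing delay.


Speed = 0.7 * 3e5 km/s = 210000 km/s
Propagation delay = 5875 / 210000 = 0.028 s = 27.9762 ms
Processing delay = 2.3 ms
Total one-way latency = 30.2762 ms


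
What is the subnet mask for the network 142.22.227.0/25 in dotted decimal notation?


/25 means 25 network bits, 7 host bits
Binary: 11111111111111111111111110000000
Mask: 255.255.255.128


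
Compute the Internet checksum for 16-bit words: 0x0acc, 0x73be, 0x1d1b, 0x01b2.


Sum all words (with carry folding):
+ 0x0acc = 0x0acc
+ 0x73be = 0x7e8a
+ 0x1d1b = 0x9ba5
+ 0x01b2 = 0x9d57
One's complement: ~0x9d57
Checksum = 0x62a8


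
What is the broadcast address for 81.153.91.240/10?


Network: 81.128.0.0/10
Host bits = 22
Set all host bits to 1:
Broadcast: 81.191.255.255


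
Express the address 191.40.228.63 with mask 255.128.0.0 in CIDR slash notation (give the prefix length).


Binary: 11111111.10000000.00000000.00000000
Count leading 1s
Prefix: /9


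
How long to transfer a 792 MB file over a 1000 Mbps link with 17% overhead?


Effective throughput = 1000 * (1 - 17/100) = 830 Mbps
File size in Mb = 792 * 8 = 6336 Mb
Time = 6336 / 830
Time = 7.6337 seconds


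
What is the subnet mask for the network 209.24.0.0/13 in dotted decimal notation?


/13 means 13 network bits, 19 host bits
Binary: 11111111111110000000000000000000
Mask: 255.248.0.0


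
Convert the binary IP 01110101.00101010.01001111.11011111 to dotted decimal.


01110101 = 117
00101010 = 42
01001111 = 79
11011111 = 223
IP: 117.42.79.223


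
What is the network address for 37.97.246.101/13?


IP:   00100101.01100001.11110110.01100101
Mask: 11111111.11111000.00000000.00000000
AND operation:
Net:  00100101.01100000.00000000.00000000
Network: 37.96.0.0/13


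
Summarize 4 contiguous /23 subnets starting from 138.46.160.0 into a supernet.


Original prefix: /23
Number of subnets: 4 = 2^2
New prefix = 23 - 2 = 21
Supernet: 138.46.160.0/21


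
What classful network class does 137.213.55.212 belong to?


First octet: 137
Binary: 10001001
10xxxxxx -> Class B (128-191)
Class B, default mask 255.255.0.0 (/16)


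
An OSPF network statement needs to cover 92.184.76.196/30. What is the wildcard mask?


Subnet mask: 255.255.255.252
Wildcard = 255.255.255.255 - subnet mask
255 - 255 = 0
255 - 255 = 0
255 - 255 = 0
255 - 252 = 3
Wildcard: 0.0.0.3


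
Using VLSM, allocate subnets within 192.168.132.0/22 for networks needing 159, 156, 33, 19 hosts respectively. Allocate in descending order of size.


159 hosts -> /24 (254 usable): 192.168.132.0/24
156 hosts -> /24 (254 usable): 192.168.133.0/24
33 hosts -> /26 (62 usable): 192.168.134.0/26
19 hosts -> /27 (30 usable): 192.168.134.64/27
Allocation: 192.168.132.0/24 (159 hosts, 254 usable); 192.168.133.0/24 (156 hosts, 254 usable); 192.168.134.0/26 (33 hosts, 62 usable); 192.168.134.64/27 (19 hosts, 30 usable)


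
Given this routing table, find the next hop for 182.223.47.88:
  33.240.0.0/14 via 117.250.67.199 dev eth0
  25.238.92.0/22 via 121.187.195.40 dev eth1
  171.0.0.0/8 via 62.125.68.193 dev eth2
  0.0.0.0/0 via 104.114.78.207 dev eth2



Longest prefix match for 182.223.47.88:
  /14 33.240.0.0: no
  /22 25.238.92.0: no
  /8 171.0.0.0: no
  /0 0.0.0.0: MATCH
Selected: next-hop 104.114.78.207 via eth2 (matched /0)


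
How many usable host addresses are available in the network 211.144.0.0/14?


Host bits = 32 - 14 = 18
Total addresses = 2^18 = 262144
Usable = total - 2 (network and broadcast)
Usable hosts: 262142


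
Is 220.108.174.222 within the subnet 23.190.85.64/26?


Subnet network: 23.190.85.64
Test IP AND mask: 220.108.174.192
No, 220.108.174.222 is not in 23.190.85.64/26


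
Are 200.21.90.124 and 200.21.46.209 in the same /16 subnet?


Mask: 255.255.0.0
200.21.90.124 AND mask = 200.21.0.0
200.21.46.209 AND mask = 200.21.0.0
Yes, same subnet (200.21.0.0)


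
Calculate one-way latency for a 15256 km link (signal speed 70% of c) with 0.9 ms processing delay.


Speed = 0.7 * 3e5 km/s = 210000 km/s
Propagation delay = 15256 / 210000 = 0.0726 s = 72.6476 ms
Processing delay = 0.9 ms
Total one-way latency = 73.5476 ms


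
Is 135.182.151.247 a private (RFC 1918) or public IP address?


RFC 1918 private ranges:
  10.0.0.0/8 (10.0.0.0 - 10.255.255.255)
  172.16.0.0/12 (172.16.0.0 - 172.31.255.255)
  192.168.0.0/16 (192.168.0.0 - 192.168.255.255)
Public (not in any RFC 1918 range)


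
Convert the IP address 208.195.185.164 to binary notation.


208 = 11010000
195 = 11000011
185 = 10111001
164 = 10100100
Binary: 11010000.11000011.10111001.10100100


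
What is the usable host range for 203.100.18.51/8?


Network: 203.0.0.0
Broadcast: 203.255.255.255
First usable = network + 1
Last usable = broadcast - 1
Range: 203.0.0.1 to 203.255.255.254


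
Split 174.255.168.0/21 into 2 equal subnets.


New prefix = 21 + 1 = 22
Each subnet has 1024 addresses
  174.255.168.0/22
  174.255.172.0/22
Subnets: 174.255.168.0/22, 174.255.172.0/22


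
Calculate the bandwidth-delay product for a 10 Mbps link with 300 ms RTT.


BDP = bandwidth * RTT
= 10 Mbps * 300 ms
= 10 * 1e6 * 300 / 1000 bits
= 3000000 bits
= 375000 bytes
= 366.2109 KB
BDP = 3000000 bits (375000 bytes)


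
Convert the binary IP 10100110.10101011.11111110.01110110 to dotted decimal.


10100110 = 166
10101011 = 171
11111110 = 254
01110110 = 118
IP: 166.171.254.118


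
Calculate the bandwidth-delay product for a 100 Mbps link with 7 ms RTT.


BDP = bandwidth * RTT
= 100 Mbps * 7 ms
= 100 * 1e6 * 7 / 1000 bits
= 700000 bits
= 87500 bytes
= 85.4492 KB
BDP = 700000 bits (87500 bytes)


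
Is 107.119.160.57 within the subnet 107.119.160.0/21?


Subnet network: 107.119.160.0
Test IP AND mask: 107.119.160.0
Yes, 107.119.160.57 is in 107.119.160.0/21


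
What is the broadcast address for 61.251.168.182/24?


Network: 61.251.168.0/24
Host bits = 8
Set all host bits to 1:
Broadcast: 61.251.168.255


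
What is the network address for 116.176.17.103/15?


IP:   01110100.10110000.00010001.01100111
Mask: 11111111.11111110.00000000.00000000
AND operation:
Net:  01110100.10110000.00000000.00000000
Network: 116.176.0.0/15


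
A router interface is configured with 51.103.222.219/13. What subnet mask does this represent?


/13 means 13 network bits, 19 host bits
Binary: 11111111111110000000000000000000
Mask: 255.248.0.0


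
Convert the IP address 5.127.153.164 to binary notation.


5 = 00000101
127 = 01111111
153 = 10011001
164 = 10100100
Binary: 00000101.01111111.10011001.10100100


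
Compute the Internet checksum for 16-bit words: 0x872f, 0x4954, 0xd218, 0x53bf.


Sum all words (with carry folding):
+ 0x872f = 0x872f
+ 0x4954 = 0xd083
+ 0xd218 = 0xa29c
+ 0x53bf = 0xf65b
One's complement: ~0xf65b
Checksum = 0x09a4


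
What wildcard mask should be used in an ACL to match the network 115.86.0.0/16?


Subnet mask: 255.255.0.0
Wildcard = 255.255.255.255 - subnet mask
255 - 255 = 0
255 - 255 = 0
255 - 0 = 255
255 - 0 = 255
Wildcard: 0.0.255.255


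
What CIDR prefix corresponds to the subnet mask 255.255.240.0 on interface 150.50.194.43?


Binary: 11111111.11111111.11110000.00000000
Count leading 1s
Prefix: /20


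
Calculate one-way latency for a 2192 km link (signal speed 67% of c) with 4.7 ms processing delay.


Speed = 0.67 * 3e5 km/s = 201000 km/s
Propagation delay = 2192 / 201000 = 0.0109 s = 10.9055 ms
Processing delay = 4.7 ms
Total one-way latency = 15.6055 ms


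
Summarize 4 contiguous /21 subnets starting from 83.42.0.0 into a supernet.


Original prefix: /21
Number of subnets: 4 = 2^2
New prefix = 21 - 2 = 19
Supernet: 83.42.0.0/19


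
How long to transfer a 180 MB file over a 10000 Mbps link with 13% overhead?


Effective throughput = 10000 * (1 - 13/100) = 8700 Mbps
File size in Mb = 180 * 8 = 1440 Mb
Time = 1440 / 8700
Time = 0.1655 seconds


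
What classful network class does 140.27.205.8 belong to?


First octet: 140
Binary: 10001100
10xxxxxx -> Class B (128-191)
Class B, default mask 255.255.0.0 (/16)


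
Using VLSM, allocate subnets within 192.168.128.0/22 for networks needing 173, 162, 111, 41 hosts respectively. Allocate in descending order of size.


173 hosts -> /24 (254 usable): 192.168.128.0/24
162 hosts -> /24 (254 usable): 192.168.129.0/24
111 hosts -> /25 (126 usable): 192.168.130.0/25
41 hosts -> /26 (62 usable): 192.168.130.128/26
Allocation: 192.168.128.0/24 (173 hosts, 254 usable); 192.168.129.0/24 (162 hosts, 254 usable); 192.168.130.0/25 (111 hosts, 126 usable); 192.168.130.128/26 (41 hosts, 62 usable)
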